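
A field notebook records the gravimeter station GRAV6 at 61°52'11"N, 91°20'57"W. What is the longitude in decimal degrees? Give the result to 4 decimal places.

91.3492°W

91° + 20′/60 + 57″/3600 = 91 + 0.33333 + 0.01583 = 91.3492°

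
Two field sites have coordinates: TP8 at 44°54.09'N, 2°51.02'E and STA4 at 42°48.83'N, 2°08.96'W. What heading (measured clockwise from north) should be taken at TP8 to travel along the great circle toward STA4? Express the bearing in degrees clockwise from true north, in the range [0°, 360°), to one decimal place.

TP8: φ = +44.90150°, λ = +2.85033°
STA4: φ = +42.81383°, λ = -2.14933°
Δλ = -4.9997°
y = sin Δλ · cos φ₂ = -0.063930
x = cos φ₁ sin φ₂ − sin φ₁ cos φ₂ cos Δλ = -0.034458
θ = atan2(y, x) = -118.3247° → 241.6753° (mod 360°)

241.7°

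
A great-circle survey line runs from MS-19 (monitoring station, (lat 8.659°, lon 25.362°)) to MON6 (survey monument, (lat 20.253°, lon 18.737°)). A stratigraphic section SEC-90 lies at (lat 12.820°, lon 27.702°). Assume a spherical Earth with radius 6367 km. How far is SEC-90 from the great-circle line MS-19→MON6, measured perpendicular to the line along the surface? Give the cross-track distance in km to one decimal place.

442.4 km

δ₁₃ = central angle MS-19→SEC-90 = 0.082966 rad  (haversine)
θ₁₃ = bearing MS-19→SEC-90 = 28.712°,  θ₁₂ = bearing MS-19→MON6 = 331.807°
dₓₜ = R·arcsin(sin δ₁₃ · sin(θ₁₃ − θ₁₂)) = 6367·arcsin(0.08287·sin(-303.095°)) = 442.395 km
|dₓₜ| = 442.395 km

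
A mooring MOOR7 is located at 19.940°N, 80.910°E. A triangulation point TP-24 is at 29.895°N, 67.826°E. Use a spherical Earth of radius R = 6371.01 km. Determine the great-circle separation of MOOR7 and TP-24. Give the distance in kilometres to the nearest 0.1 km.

Δφ = 9.9550°,  Δλ = -13.0840°
a = sin²(Δφ/2) + cos φ₁ cos φ₂ sin²(Δλ/2) = 0.018107
c = 2·arcsin(√a) = 0.269941 rad = 15.4665°
d = R·c = 6371.01 × 0.269941 = 1719.8 km

1719.8 km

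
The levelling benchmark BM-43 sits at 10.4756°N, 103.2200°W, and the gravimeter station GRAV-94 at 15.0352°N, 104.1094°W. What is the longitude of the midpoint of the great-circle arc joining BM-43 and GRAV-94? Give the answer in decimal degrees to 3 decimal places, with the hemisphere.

103.661°W

Bx = cos φ₂ cos Δλ = 0.965650,  By = cos φ₂ sin Δλ = -0.014991
φₘ = atan2(sin φ₁ + sin φ₂, √((cos φ₁ + Bx)² + By²)) = 12.75577°
λₘ = λ₁ + atan2(By, cos φ₁ + Bx) = -103.66069°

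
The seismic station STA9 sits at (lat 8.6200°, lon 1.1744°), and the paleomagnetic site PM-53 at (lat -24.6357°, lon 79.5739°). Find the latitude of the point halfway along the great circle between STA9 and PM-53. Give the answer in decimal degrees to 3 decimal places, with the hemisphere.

Bx = cos φ₂ cos Δλ = 0.182783,  By = cos φ₂ sin Δλ = 0.890409
φₘ = atan2(sin φ₁ + sin φ₂, √((cos φ₁ + Bx)² + By²)) = -10.28327°
λₘ = λ₁ + atan2(By, cos φ₁ + Bx) = 38.41169°

10.283°S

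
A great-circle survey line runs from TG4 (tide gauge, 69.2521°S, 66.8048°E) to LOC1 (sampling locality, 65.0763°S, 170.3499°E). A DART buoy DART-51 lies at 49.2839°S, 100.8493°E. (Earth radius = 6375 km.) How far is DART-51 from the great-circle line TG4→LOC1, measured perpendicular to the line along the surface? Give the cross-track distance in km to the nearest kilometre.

δ₁₃ = central angle TG4→DART-51 = 0.450396 rad  (haversine)
θ₁₃ = bearing TG4→DART-51 = 57.023°,  θ₁₂ = bearing TG4→LOC1 = 135.270°
dₓₜ = R·arcsin(sin δ₁₃ · sin(θ₁₃ − θ₁₂)) = 6375·arcsin(0.43532·sin(-78.246°)) = -2806.795 km
|dₓₜ| = 2806.795 km

2807 km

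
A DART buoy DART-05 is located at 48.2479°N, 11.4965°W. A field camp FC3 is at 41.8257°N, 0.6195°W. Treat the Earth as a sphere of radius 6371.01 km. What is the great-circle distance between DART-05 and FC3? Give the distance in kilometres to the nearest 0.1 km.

1111.9 km

Δφ = -6.4222°,  Δλ = 10.8770°
a = sin²(Δφ/2) + cos φ₁ cos φ₂ sin²(Δλ/2) = 0.007595
c = 2·arcsin(√a) = 0.174521 rad = 9.9993°
d = R·c = 6371.01 × 0.174521 = 1111.9 km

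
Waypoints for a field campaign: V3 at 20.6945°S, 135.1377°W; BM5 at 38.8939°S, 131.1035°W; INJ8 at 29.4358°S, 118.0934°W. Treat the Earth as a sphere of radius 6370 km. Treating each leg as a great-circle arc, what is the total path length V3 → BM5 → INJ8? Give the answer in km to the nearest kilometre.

3650 km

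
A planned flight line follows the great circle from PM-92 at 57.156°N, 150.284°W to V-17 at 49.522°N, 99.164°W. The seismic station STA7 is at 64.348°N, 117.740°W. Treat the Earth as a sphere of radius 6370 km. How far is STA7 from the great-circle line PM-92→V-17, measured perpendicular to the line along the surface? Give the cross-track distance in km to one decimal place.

949.6 km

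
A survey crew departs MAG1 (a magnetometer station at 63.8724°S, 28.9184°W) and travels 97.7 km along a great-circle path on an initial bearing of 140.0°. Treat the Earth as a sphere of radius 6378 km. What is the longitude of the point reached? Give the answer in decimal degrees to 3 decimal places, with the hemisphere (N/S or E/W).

27.606°W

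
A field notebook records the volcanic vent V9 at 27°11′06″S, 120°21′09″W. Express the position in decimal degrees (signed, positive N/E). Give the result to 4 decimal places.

lat: 27.1850° S → -27.1850°
lon: 120.3525° W → -120.3525°

-27.1850°, -120.3525°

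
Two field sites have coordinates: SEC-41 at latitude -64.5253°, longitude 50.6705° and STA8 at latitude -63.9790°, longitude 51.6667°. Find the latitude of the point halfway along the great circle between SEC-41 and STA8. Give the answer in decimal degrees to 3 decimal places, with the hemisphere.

64.253°S

Bx = cos φ₂ cos Δλ = 0.438634,  By = cos φ₂ sin Δλ = 0.007627
φₘ = atan2(sin φ₁ + sin φ₂, √((cos φ₁ + Bx)² + By²)) = -64.25300°
λₘ = λ₁ + atan2(By, cos φ₁ + Bx) = 51.17352°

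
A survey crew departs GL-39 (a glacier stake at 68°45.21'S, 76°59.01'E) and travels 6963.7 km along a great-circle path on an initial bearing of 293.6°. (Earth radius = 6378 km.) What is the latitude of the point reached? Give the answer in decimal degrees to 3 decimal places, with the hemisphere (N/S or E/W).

17.505°S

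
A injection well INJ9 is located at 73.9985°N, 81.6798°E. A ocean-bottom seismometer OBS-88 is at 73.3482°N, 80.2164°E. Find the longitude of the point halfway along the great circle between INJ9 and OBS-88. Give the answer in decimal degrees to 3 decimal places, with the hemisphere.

Bx = cos φ₂ cos Δλ = 0.286461,  By = cos φ₂ sin Δλ = -0.007318
φₘ = atan2(sin φ₁ + sin φ₂, √((cos φ₁ + Bx)² + By²)) = 73.67461°
λₘ = λ₁ + atan2(By, cos φ₁ + Bx) = 80.93392°

80.934°E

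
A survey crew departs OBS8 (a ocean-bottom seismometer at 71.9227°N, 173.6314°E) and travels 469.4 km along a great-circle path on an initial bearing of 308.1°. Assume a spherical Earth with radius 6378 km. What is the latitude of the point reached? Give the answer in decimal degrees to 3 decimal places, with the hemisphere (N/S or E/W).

δ = d/R = 469.4/6378 = 0.073597 rad
φ₂ = arcsin(sin φ₁ cos δ + cos φ₁ sin δ cos θ)
   = arcsin(0.95064·0.99729 + 0.31030·0.07353·0.61704) = 74.18442°
λ₂ = λ₁ + atan2(sin θ sin δ cos φ₁, cos δ − sin φ₁ sin φ₂) = 161.37360°

74.184°N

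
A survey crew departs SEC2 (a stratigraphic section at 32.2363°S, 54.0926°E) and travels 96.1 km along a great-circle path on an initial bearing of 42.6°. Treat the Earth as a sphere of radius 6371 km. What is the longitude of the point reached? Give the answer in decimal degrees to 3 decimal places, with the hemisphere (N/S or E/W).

54.779°E

δ = d/R = 96.1/6371 = 0.015084 rad
φ₂ = arcsin(sin φ₁ cos δ + cos φ₁ sin δ cos θ)
   = arcsin(-0.53341·0.99989 + 0.84586·0.01508·0.73610) = -31.59827°
λ₂ = λ₁ + atan2(sin θ sin δ cos φ₁, cos δ − sin φ₁ sin φ₂) = 54.77940°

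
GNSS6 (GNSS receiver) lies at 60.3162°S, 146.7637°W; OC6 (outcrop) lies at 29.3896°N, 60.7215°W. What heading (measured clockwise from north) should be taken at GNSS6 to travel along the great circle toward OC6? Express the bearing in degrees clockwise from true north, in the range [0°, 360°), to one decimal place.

71.2°

Δλ = 86.0422°
y = sin Δλ · cos φ₂ = 0.869225
x = cos φ₁ sin φ₂ − sin φ₁ cos φ₂ cos Δλ = 0.295271
θ = atan2(y, x) = 71.2377° → 71.2377° (mod 360°)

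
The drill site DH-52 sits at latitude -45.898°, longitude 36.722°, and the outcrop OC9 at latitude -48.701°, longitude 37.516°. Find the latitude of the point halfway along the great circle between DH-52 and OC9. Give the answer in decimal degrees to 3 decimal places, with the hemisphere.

47.300°S

Bx = cos φ₂ cos Δλ = 0.659925,  By = cos φ₂ sin Δλ = 0.009146
φₘ = atan2(sin φ₁ + sin φ₂, √((cos φ₁ + Bx)² + By²)) = -47.30019°
λₘ = λ₁ + atan2(By, cos φ₁ + Bx) = 37.10847°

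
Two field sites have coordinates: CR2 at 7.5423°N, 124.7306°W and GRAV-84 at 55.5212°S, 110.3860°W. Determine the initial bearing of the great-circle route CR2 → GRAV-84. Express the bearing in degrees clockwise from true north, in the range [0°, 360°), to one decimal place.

171.0°

Δλ = 14.3446°
y = sin Δλ · cos φ₂ = 0.140253
x = cos φ₁ sin φ₂ − sin φ₁ cos φ₂ cos Δλ = -0.889193
θ = atan2(y, x) = 171.0365° → 171.0365° (mod 360°)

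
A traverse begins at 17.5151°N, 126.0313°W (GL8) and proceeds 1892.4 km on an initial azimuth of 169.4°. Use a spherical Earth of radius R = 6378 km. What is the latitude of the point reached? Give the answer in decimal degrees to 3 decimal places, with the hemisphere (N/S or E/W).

0.788°N

δ = d/R = 1892.4/6378 = 0.296707 rad
φ₂ = arcsin(sin φ₁ cos δ + cos φ₁ sin δ cos θ)
   = arcsin(0.30096·0.95630 + 0.95364·0.29237·-0.98294) = 0.78764°
λ₂ = λ₁ + atan2(sin θ sin δ cos φ₁, cos δ − sin φ₁ sin φ₂) = -122.94801°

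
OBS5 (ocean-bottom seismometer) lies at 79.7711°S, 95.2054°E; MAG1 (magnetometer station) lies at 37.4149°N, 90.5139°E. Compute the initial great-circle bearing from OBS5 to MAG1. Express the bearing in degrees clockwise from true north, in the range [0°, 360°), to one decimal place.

355.8°

Δλ = -4.6915°
y = sin Δλ · cos φ₂ = -0.064963
x = cos φ₁ sin φ₂ − sin φ₁ cos φ₂ cos Δλ = 0.886909
θ = atan2(y, x) = -4.1892° → 355.8108° (mod 360°)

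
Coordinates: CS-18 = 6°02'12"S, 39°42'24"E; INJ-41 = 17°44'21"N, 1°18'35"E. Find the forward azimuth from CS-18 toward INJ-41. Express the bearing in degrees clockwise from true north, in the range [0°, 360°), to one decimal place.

302.8°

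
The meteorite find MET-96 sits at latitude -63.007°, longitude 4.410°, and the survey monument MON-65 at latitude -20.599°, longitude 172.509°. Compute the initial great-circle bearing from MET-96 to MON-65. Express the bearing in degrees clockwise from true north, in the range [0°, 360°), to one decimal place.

Δλ = 168.0990°
y = sin Δλ · cos φ₂ = 0.193037
x = cos φ₁ sin φ₂ − sin φ₁ cos φ₂ cos Δλ = -0.975851
θ = atan2(y, x) = 168.8106° → 168.8106° (mod 360°)

168.8°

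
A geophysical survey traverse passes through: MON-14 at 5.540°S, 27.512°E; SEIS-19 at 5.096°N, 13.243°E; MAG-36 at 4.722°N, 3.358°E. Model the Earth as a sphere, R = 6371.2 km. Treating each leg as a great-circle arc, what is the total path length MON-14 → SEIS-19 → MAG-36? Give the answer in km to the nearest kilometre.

MON-14→SEIS-19: c = 0.310325 rad, d = 1977.14 km
SEIS-19→MAG-36: c = 0.172015 rad, d = 1095.94 km
Total = 1977.14 + 1095.94 = 3073.09 km

3073 km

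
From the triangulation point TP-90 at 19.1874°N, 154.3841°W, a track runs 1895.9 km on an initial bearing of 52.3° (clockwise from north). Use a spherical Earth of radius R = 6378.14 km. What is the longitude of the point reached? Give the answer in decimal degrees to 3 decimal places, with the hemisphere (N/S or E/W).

139.033°W

δ = d/R = 1895.9/6378.14 = 0.297250 rad
φ₂ = arcsin(sin φ₁ cos δ + cos φ₁ sin δ cos θ)
   = arcsin(0.32866·0.95615 + 0.94445·0.29289·0.61153) = 28.90816°
λ₂ = λ₁ + atan2(sin θ sin δ cos φ₁, cos δ − sin φ₁ sin φ₂) = -139.03324°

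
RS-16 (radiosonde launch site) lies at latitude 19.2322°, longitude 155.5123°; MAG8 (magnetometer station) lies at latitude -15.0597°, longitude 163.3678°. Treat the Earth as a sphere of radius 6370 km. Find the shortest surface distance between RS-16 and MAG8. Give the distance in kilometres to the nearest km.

Δφ = -34.2919°,  Δλ = 7.8555°
a = sin²(Δφ/2) + cos φ₁ cos φ₂ sin²(Δλ/2) = 0.091189
c = 2·arcsin(√a) = 0.613528 rad = 35.1526°
d = R·c = 6370 × 0.613528 = 3908.2 km

3908 km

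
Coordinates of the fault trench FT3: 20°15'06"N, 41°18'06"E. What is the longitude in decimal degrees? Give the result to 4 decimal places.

41.3017°E

41° + 18′/60 + 6″/3600 = 41 + 0.30000 + 0.00167 = 41.3017°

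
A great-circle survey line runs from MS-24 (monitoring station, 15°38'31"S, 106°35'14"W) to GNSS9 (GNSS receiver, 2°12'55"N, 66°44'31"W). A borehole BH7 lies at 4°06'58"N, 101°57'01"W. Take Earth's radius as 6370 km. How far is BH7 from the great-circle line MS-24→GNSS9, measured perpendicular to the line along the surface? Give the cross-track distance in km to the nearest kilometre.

MS-24: φ = -15.64194°, λ = -106.58722°
GNSS9: φ = +2.21528°, λ = -66.74194°
BH7: φ = +4.11611°, λ = -101.95028°
δ₁₃ = central angle MS-24→BH7 = 0.354025 rad  (haversine)
θ₁₃ = bearing MS-24→BH7 = 13.450°,  θ₁₂ = bearing MS-24→GNSS9 = 69.131°
dₓₜ = R·arcsin(sin δ₁₃ · sin(θ₁₃ − θ₁₂)) = 6370·arcsin(0.34668·sin(-55.682°)) = -1849.793 km
|dₓₜ| = 1849.793 km

1850 km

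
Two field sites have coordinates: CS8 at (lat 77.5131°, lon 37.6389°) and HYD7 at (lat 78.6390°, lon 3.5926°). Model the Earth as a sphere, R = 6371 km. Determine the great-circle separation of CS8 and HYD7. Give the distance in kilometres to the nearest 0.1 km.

Δφ = 1.1259°,  Δλ = -34.0463°
a = sin²(Δφ/2) + cos φ₁ cos φ₂ sin²(Δλ/2) = 0.003747
c = 2·arcsin(√a) = 0.122502 rad = 7.0189°
d = R·c = 6371 × 0.122502 = 780.5 km

780.5 km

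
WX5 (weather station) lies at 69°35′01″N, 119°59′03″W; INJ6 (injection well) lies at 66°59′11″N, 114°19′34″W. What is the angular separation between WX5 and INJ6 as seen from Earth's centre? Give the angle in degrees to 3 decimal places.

3.333°

WX5: φ = +69.58361°, λ = -119.98417°
INJ6: φ = +66.98639°, λ = -114.32611°
Δφ = -2.5972°,  Δλ = 5.6581°
a = sin²(Δφ/2) + cos φ₁ cos φ₂ sin²(Δλ/2) = 0.000846
c = 2·arcsin(√a) = 0.058175 rad = 3.3332°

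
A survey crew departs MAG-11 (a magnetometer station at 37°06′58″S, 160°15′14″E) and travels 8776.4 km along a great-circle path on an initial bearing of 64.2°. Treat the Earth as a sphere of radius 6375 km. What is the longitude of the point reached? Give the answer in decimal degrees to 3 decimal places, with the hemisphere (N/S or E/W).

MAG-11: φ = -37.11611°, λ = +160.25389°
δ = d/R = 8776.4/6375 = 1.376690 rad
φ₂ = arcsin(sin φ₁ cos δ + cos φ₁ sin δ cos θ)
   = arcsin(-0.60343·0.19289 + 0.79741·0.98122·0.43523) = 12.95267°
λ₂ = λ₁ + atan2(sin θ sin δ cos φ₁, cos δ − sin φ₁ sin φ₂) = -134.72330°

134.723°W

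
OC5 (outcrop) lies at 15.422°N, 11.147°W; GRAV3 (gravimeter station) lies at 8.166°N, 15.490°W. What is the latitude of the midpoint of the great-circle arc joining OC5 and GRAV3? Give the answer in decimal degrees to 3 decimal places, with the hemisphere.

Bx = cos φ₂ cos Δλ = 0.987018,  By = cos φ₂ sin Δλ = -0.074959
φₘ = atan2(sin φ₁ + sin φ₂, √((cos φ₁ + Bx)² + By²)) = 11.80224°
λₘ = λ₁ + atan2(By, cos φ₁ + Bx) = -13.34726°

11.802°N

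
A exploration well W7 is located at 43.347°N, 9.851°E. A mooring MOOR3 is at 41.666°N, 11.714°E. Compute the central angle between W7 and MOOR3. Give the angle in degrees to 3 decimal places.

2.171°

Δφ = -1.6810°,  Δλ = 1.8630°
a = sin²(Δφ/2) + cos φ₁ cos φ₂ sin²(Δλ/2) = 0.000359
c = 2·arcsin(√a) = 0.037884 rad = 2.1706°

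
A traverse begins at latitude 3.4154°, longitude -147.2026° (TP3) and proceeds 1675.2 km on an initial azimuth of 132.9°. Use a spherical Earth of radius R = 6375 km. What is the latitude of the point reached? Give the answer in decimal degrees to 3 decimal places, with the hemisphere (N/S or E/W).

6.833°S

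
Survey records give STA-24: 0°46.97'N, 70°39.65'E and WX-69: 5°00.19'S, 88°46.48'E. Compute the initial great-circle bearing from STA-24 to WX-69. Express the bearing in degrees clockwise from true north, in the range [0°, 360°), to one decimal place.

107.9°

STA-24: φ = +0.78283°, λ = +70.66083°
WX-69: φ = -5.00317°, λ = +88.77467°
Δλ = 18.1138°
y = sin Δλ · cos φ₂ = 0.309721
x = cos φ₁ sin φ₂ − sin φ₁ cos φ₂ cos Δλ = -0.100139
θ = atan2(y, x) = 107.9170° → 107.9170° (mod 360°)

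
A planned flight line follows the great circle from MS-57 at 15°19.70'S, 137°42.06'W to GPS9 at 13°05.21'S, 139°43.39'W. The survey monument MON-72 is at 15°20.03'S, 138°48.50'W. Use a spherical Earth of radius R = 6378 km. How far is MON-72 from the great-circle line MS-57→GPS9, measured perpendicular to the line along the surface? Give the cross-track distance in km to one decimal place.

MS-57: φ = -15.32833°, λ = -137.70100°
GPS9: φ = -13.08683°, λ = -139.72317°
MON-72: φ = -15.33383°, λ = -138.80833°
δ₁₃ = central angle MS-57→MON-72 = 0.018639 rad  (haversine)
θ₁₃ = bearing MS-57→MON-72 = 269.559°,  θ₁₂ = bearing MS-57→GPS9 = 318.576°
dₓₜ = R·arcsin(sin δ₁₃ · sin(θ₁₃ − θ₁₂)) = 6378·arcsin(0.01864·sin(-49.017°)) = -89.741 km
|dₓₜ| = 89.741 km

89.7 km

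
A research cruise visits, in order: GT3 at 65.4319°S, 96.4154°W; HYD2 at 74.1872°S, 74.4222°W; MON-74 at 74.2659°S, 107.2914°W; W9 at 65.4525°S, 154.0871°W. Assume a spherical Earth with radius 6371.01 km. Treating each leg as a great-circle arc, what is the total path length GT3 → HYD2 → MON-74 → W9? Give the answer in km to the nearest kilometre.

4222 km

GT3→HYD2: c = 0.199818 rad, d = 1273.04 km
HYD2→MON-74: c = 0.153973 rad, d = 980.96 km
MON-74→W9: c = 0.308927 rad, d = 1968.18 km
Total = 1273.04 + 980.96 + 1968.18 = 4222.18 km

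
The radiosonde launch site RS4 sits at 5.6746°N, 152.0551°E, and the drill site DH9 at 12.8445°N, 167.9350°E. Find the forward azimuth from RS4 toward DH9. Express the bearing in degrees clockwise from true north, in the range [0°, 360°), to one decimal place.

64.3°

Δλ = 15.8799°
y = sin Δλ · cos φ₂ = 0.266775
x = cos φ₁ sin φ₂ − sin φ₁ cos φ₂ cos Δλ = 0.128491
θ = atan2(y, x) = 64.2824° → 64.2824° (mod 360°)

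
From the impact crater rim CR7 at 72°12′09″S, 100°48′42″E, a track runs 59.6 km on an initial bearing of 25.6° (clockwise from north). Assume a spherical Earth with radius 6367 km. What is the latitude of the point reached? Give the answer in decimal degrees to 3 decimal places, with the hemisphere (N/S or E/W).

71.717°S

CR7: φ = -72.20250°, λ = +100.81167°
δ = d/R = 59.6/6367 = 0.009361 rad
φ₂ = arcsin(sin φ₁ cos δ + cos φ₁ sin δ cos θ)
   = arcsin(-0.95214·0.99996 + 0.30565·0.00936·0.90183) = -71.71740°
λ₂ = λ₁ + atan2(sin θ sin δ cos φ₁, cos δ − sin φ₁ sin φ₂) = 101.55040°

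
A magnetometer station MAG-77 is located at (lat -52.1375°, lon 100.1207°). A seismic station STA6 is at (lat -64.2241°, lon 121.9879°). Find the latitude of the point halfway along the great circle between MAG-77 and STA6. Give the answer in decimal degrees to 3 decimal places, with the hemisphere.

58.635°S

Bx = cos φ₂ cos Δλ = 0.403565,  By = cos φ₂ sin Δλ = 0.161964
φₘ = atan2(sin φ₁ + sin φ₂, √((cos φ₁ + Bx)² + By²)) = -58.63528°
λₘ = λ₁ + atan2(By, cos φ₁ + Bx) = 109.16651°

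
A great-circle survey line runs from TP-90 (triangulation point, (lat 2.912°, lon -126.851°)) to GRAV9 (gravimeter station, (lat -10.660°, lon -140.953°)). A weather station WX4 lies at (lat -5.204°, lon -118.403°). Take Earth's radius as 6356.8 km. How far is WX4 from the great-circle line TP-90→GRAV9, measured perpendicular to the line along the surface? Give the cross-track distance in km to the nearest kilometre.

1298 km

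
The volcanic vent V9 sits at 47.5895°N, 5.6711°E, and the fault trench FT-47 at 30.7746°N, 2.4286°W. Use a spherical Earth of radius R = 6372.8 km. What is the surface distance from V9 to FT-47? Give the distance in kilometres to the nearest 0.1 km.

1993.7 km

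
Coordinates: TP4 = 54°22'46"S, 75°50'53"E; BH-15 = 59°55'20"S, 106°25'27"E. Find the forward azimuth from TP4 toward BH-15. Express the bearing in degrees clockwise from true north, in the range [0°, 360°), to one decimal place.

TP4: φ = -54.37944°, λ = +75.84806°
BH-15: φ = -59.92222°, λ = +106.42417°
Δλ = 30.5761°
y = sin Δλ · cos φ₂ = 0.254939
x = cos φ₁ sin φ₂ − sin φ₁ cos φ₂ cos Δλ = -0.153236
θ = atan2(y, x) = 121.0088° → 121.0088° (mod 360°)

121.0°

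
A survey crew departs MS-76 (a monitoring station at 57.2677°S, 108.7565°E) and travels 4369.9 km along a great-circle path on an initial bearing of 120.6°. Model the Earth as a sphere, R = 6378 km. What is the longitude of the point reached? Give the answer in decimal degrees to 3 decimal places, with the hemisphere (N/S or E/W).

δ = d/R = 4369.9/6378 = 0.685152 rad
φ₂ = arcsin(sin φ₁ cos δ + cos φ₁ sin δ cos θ)
   = arcsin(-0.84121·0.77432 + 0.54071·0.63279·-0.50904) = -55.64310°
λ₂ = λ₁ + atan2(sin θ sin δ cos φ₁, cos δ − sin φ₁ sin φ₂) = -176.41780°

176.418°W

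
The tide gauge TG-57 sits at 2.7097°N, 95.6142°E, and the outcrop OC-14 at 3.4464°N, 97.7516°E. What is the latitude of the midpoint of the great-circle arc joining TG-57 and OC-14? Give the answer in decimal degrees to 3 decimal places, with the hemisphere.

3.079°N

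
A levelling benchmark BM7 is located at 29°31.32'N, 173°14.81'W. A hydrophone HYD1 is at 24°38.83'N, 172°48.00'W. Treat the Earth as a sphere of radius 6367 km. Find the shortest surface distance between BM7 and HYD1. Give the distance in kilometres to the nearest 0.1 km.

543.5 km

BM7: φ = +29.52200°, λ = -173.24683°
HYD1: φ = +24.64717°, λ = -172.80000°
Δφ = -4.8748°,  Δλ = 0.4468°
a = sin²(Δφ/2) + cos φ₁ cos φ₂ sin²(Δλ/2) = 0.001821
c = 2·arcsin(√a) = 0.085364 rad = 4.8910°
d = R·c = 6367 × 0.085364 = 543.5 km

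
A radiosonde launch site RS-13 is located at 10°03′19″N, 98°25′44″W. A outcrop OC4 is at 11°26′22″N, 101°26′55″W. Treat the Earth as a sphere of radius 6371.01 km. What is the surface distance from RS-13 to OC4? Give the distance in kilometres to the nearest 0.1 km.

RS-13: φ = +10.05528°, λ = -98.42889°
OC4: φ = +11.43944°, λ = -101.44861°
Δφ = 1.3842°,  Δλ = -3.0197°
a = sin²(Δφ/2) + cos φ₁ cos φ₂ sin²(Δλ/2) = 0.000816
c = 2·arcsin(√a) = 0.057137 rad = 3.2737°
d = R·c = 6371.01 × 0.057137 = 364.0 km

364.0 km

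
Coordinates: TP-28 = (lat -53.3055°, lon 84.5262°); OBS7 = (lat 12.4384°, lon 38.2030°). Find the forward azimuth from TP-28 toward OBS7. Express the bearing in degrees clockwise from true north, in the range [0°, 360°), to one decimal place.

Δλ = -46.3232°
y = sin Δλ · cos φ₂ = -0.706271
x = cos φ₁ sin φ₂ − sin φ₁ cos φ₂ cos Δλ = 0.669446
θ = atan2(y, x) = -46.5333° → 313.4667° (mod 360°)

313.5°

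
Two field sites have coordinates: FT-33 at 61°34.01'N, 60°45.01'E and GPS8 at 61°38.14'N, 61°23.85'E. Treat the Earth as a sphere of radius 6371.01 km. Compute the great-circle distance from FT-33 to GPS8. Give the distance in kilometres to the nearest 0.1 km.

35.1 km

FT-33: φ = +61.56683°, λ = +60.75017°
GPS8: φ = +61.63567°, λ = +61.39750°
Δφ = 0.0688°,  Δλ = 0.6473°
a = sin²(Δφ/2) + cos φ₁ cos φ₂ sin²(Δλ/2) = 0.000008
c = 2·arcsin(√a) = 0.005506 rad = 0.3155°
d = R·c = 6371.01 × 0.005506 = 35.1 km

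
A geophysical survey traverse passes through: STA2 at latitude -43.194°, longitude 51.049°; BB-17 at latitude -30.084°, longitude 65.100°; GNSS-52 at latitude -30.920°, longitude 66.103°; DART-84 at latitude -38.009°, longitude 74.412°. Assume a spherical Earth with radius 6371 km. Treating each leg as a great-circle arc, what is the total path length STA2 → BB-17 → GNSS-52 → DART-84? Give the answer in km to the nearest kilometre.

STA2→BB-17: c = 0.300928 rad, d = 1917.21 km
BB-17→GNSS-52: c = 0.020985 rad, d = 133.70 km
GNSS-52→DART-84: c = 0.171907 rad, d = 1095.22 km
Total = 1917.21 + 133.70 + 1095.22 = 3146.13 km

3146 km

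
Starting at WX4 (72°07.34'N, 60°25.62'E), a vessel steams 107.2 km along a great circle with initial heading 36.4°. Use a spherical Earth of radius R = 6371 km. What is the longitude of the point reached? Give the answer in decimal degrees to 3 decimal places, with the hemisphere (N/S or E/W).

62.372°E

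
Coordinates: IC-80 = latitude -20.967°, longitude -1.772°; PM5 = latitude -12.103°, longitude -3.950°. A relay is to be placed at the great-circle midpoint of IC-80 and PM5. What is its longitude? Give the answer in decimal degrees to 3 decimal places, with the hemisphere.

Bx = cos φ₂ cos Δλ = 0.977066,  By = cos φ₂ sin Δλ = -0.037159
φₘ = atan2(sin φ₁ + sin φ₂, √((cos φ₁ + Bx)² + By²)) = -16.53782°
λₘ = λ₁ + atan2(By, cos φ₁ + Bx) = -2.88606°

2.886°W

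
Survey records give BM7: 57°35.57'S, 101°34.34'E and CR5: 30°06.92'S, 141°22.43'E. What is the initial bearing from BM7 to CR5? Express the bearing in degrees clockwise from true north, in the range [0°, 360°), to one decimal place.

BM7: φ = -57.59283°, λ = +101.57233°
CR5: φ = -30.11533°, λ = +141.37383°
Δλ = 39.8015°
y = sin Δλ · cos φ₂ = 0.553723
x = cos φ₁ sin φ₂ − sin φ₁ cos φ₂ cos Δλ = 0.292165
θ = atan2(y, x) = 62.1822° → 62.1822° (mod 360°)

62.2°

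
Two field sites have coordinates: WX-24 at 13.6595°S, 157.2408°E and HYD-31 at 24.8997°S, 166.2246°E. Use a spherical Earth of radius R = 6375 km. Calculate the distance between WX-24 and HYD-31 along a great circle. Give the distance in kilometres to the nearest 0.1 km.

Δφ = -11.2402°,  Δλ = 8.9838°
a = sin²(Δφ/2) + cos φ₁ cos φ₂ sin²(Δλ/2) = 0.014997
c = 2·arcsin(√a) = 0.245540 rad = 14.0684°
d = R·c = 6375 × 0.245540 = 1565.3 km

1565.3 km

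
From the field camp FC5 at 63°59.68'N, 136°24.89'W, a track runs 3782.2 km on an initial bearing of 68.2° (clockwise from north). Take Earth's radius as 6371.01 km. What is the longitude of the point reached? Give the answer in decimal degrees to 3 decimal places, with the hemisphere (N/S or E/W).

FC5: φ = +63.99467°, λ = -136.41483°
δ = d/R = 3782.2/6371.01 = 0.593658 rad
φ₂ = arcsin(sin φ₁ cos δ + cos φ₁ sin δ cos θ)
   = arcsin(0.89875·0.82890 + 0.43845·0.55940·0.37137) = 56.72659°
λ₂ = λ₁ + atan2(sin θ sin δ cos φ₁, cos δ − sin φ₁ sin φ₂) = -65.20604°

65.206°W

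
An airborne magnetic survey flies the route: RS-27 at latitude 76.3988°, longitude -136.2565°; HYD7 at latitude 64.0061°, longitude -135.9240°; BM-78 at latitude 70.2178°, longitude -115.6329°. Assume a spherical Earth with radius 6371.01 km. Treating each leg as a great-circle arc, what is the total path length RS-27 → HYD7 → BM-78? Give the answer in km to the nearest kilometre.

2486 km

RS-27→HYD7: c = 0.216302 rad, d = 1378.06 km
HYD7→BM-78: c = 0.173863 rad, d = 1107.69 km
Total = 1378.06 + 1107.69 = 2485.74 km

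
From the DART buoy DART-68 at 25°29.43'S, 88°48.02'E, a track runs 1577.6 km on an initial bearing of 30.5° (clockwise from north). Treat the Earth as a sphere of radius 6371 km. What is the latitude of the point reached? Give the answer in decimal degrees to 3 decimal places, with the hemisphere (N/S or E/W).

13.097°S

DART-68: φ = -25.49050°, λ = +88.80033°
δ = d/R = 1577.6/6371 = 0.247622 rad
φ₂ = arcsin(sin φ₁ cos δ + cos φ₁ sin δ cos θ)
   = arcsin(-0.43036·0.96950 + 0.90266·0.24510·0.86163) = -13.09741°
λ₂ = λ₁ + atan2(sin θ sin δ cos φ₁, cos δ − sin φ₁ sin φ₂) = 96.13818°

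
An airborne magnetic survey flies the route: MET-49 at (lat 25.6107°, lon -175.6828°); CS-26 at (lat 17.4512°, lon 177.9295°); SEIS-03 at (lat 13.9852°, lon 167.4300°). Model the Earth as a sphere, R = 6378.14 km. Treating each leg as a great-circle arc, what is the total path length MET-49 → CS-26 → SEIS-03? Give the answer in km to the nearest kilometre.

2312 km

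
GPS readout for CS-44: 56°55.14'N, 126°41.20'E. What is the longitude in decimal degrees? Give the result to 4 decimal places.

126° + 41.20′/60 = 126 + 0.68667 = 126.6867°

126.6867°E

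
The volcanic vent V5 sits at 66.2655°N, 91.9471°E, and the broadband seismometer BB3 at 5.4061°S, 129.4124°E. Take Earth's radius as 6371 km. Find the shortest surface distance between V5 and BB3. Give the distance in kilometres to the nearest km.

8517 km

Δφ = -71.6716°,  Δλ = 37.4653°
a = sin²(Δφ/2) + cos φ₁ cos φ₂ sin²(Δλ/2) = 0.384097
c = 2·arcsin(√a) = 1.336863 rad = 76.5966°
d = R·c = 6371 × 1.336863 = 8517.2 km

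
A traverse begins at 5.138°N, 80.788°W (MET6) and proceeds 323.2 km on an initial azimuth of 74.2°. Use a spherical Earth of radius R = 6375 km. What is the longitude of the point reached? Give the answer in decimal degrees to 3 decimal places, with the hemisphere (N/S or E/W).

77.978°W

δ = d/R = 323.2/6375 = 0.050698 rad
φ₂ = arcsin(sin φ₁ cos δ + cos φ₁ sin δ cos θ)
   = arcsin(0.08955·0.99872 + 0.99598·0.05068·0.27228) = 5.92246°
λ₂ = λ₁ + atan2(sin θ sin δ cos φ₁, cos δ − sin φ₁ sin φ₂) = -77.97804°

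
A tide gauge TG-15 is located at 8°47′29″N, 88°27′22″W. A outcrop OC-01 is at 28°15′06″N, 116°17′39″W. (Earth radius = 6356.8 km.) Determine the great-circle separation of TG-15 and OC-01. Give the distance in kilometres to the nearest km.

3621 km

TG-15: φ = +8.79139°, λ = -88.45611°
OC-01: φ = +28.25167°, λ = -116.29417°
Δφ = 19.4603°,  Δλ = -27.8381°
a = sin²(Δφ/2) + cos φ₁ cos φ₂ sin²(Δλ/2) = 0.078936
c = 2·arcsin(√a) = 0.569580 rad = 32.6345°
d = R·c = 6356.8 × 0.569580 = 3620.7 km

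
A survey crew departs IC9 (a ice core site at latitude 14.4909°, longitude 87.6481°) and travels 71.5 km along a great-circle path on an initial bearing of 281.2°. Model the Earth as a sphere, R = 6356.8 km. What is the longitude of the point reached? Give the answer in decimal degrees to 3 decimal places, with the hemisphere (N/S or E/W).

δ = d/R = 71.5/6356.8 = 0.011248 rad
φ₂ = arcsin(sin φ₁ cos δ + cos φ₁ sin δ cos θ)
   = arcsin(0.25023·0.99994 + 0.96819·0.01125·0.19423) = 14.61517°
λ₂ = λ₁ + atan2(sin θ sin δ cos φ₁, cos δ − sin φ₁ sin φ₂) = 86.99478°

86.995°E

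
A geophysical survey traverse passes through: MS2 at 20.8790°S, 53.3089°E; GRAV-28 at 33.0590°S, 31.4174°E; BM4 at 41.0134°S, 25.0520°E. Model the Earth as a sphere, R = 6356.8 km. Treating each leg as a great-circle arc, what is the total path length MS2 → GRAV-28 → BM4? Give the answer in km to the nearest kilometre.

MS2→GRAV-28: c = 0.400097 rad, d = 2543.34 km
GRAV-28→BM4: c = 0.164625 rad, d = 1046.49 km
Total = 2543.34 + 1046.49 = 3589.83 km

3590 km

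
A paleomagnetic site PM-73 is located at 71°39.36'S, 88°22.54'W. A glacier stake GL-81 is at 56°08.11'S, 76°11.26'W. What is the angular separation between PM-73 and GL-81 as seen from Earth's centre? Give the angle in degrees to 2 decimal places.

16.35°

PM-73: φ = -71.65600°, λ = -88.37567°
GL-81: φ = -56.13517°, λ = -76.18767°
Δφ = 15.5208°,  Δλ = 12.1880°
a = sin²(Δφ/2) + cos φ₁ cos φ₂ sin²(Δλ/2) = 0.020210
c = 2·arcsin(√a) = 0.285289 rad = 16.3459°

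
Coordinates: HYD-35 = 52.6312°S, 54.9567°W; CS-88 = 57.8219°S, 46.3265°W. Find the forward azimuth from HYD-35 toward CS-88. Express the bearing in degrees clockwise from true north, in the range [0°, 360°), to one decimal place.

Δλ = 8.6302°
y = sin Δλ · cos φ₂ = 0.079913
x = cos φ₁ sin φ₂ − sin φ₁ cos φ₂ cos Δλ = -0.095263
θ = atan2(y, x) = 140.0079° → 140.0079° (mod 360°)

140.0°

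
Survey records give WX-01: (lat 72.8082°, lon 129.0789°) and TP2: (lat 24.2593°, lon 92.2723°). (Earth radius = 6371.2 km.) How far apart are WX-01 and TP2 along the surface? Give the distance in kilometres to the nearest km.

Δφ = -48.5489°,  Δλ = -36.8066°
a = sin²(Δφ/2) + cos φ₁ cos φ₂ sin²(Δλ/2) = 0.195868
c = 2·arcsin(√a) = 0.916924 rad = 52.5359°
d = R·c = 6371.2 × 0.916924 = 5841.9 km

5842 km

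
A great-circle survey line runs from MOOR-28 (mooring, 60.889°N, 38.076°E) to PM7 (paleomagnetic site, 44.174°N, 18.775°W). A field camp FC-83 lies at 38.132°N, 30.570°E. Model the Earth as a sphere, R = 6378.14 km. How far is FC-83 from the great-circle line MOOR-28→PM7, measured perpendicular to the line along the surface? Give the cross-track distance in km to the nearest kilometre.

δ₁₃ = central angle MOOR-28→FC-83 = 0.405578 rad  (haversine)
θ₁₃ = bearing MOOR-28→FC-83 = 195.096°,  θ₁₂ = bearing MOOR-28→PM7 = 269.653°
dₓₜ = R·arcsin(sin δ₁₃ · sin(θ₁₃ − θ₁₂)) = 6378.14·arcsin(0.39455·sin(-74.558°)) = -2488.284 km
|dₓₜ| = 2488.284 km

2488 km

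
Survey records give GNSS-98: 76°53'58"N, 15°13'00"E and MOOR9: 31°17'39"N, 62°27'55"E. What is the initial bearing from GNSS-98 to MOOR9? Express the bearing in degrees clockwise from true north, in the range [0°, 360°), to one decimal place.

GNSS-98: φ = +76.89944°, λ = +15.21667°
MOOR9: φ = +31.29417°, λ = +62.46528°
Δλ = 47.2486°
y = sin Δλ · cos φ₂ = 0.627473
x = cos φ₁ sin φ₂ − sin φ₁ cos φ₂ cos Δλ = -0.447227
θ = atan2(y, x) = 125.4791° → 125.4791° (mod 360°)

125.5°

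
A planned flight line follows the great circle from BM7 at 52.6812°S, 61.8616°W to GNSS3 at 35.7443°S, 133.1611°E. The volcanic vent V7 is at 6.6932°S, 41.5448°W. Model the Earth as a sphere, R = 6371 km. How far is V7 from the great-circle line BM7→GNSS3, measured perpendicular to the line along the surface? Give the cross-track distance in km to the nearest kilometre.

1258 km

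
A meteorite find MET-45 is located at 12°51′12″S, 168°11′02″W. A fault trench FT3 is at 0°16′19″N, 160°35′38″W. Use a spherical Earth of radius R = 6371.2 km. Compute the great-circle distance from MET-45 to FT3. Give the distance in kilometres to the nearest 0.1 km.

MET-45: φ = -12.85333°, λ = -168.18389°
FT3: φ = +0.27194°, λ = -160.59389°
Δφ = 13.1253°,  Δλ = 7.5900°
a = sin²(Δφ/2) + cos φ₁ cos φ₂ sin²(Δλ/2) = 0.017333
c = 2·arcsin(√a) = 0.264076 rad = 15.1304°
d = R·c = 6371.2 × 0.264076 = 1682.5 km

1682.5 km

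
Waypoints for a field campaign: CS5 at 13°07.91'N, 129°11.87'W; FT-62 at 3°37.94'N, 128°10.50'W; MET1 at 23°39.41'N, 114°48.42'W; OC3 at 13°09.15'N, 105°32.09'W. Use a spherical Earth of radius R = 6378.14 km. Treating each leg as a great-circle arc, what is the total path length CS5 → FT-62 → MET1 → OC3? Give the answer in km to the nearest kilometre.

5240 km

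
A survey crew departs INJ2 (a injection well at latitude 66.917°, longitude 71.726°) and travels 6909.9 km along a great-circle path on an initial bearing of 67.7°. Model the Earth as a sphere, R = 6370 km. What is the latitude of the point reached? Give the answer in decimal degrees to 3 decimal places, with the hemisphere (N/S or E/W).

δ = d/R = 6909.9/6370 = 1.084757 rad
φ₂ = arcsin(sin φ₁ cos δ + cos φ₁ sin δ cos θ)
   = arcsin(0.91994·0.46713 + 0.39206·0.88419·0.37946) = 34.14371°
λ₂ = λ₁ + atan2(sin θ sin δ cos φ₁, cos δ − sin φ₁ sin φ₂) = 170.44821°

34.144°N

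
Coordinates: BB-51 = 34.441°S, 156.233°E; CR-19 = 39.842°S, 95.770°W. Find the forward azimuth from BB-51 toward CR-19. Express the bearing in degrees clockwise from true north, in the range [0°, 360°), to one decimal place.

132.2°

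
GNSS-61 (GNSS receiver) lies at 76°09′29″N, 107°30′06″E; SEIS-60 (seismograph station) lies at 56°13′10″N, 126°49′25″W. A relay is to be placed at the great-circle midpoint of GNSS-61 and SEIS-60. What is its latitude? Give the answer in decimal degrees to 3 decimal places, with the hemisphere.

GNSS-61: φ = +76.15806°, λ = +107.50167°
SEIS-60: φ = +56.21944°, λ = -126.82361°
Bx = cos φ₂ cos Δλ = -0.324258,  By = cos φ₂ sin Δλ = 0.451673
φₘ = atan2(sin φ₁ + sin φ₂, √((cos φ₁ + Bx)² + By²)) = 75.69267°
λₘ = λ₁ + atan2(By, cos φ₁ + Bx) = -151.83890°

75.693°N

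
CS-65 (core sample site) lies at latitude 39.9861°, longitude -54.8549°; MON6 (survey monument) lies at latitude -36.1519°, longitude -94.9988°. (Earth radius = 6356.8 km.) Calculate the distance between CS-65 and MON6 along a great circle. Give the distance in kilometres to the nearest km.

9388 km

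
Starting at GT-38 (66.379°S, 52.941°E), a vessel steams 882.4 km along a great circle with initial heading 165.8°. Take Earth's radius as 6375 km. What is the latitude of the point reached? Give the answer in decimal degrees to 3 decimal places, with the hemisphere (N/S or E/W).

δ = d/R = 882.4/6375 = 0.138416 rad
φ₂ = arcsin(sin φ₁ cos δ + cos φ₁ sin δ cos θ)
   = arcsin(-0.91622·0.99044 + 0.40068·0.13797·-0.96945) = -73.95565°
λ₂ = λ₁ + atan2(sin θ sin δ cos φ₁, cos δ − sin φ₁ sin φ₂) = 59.97518°

73.956°S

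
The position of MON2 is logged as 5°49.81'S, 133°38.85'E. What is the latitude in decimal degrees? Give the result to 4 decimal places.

5.8302°S

5° + 49.81′/60 = 5 + 0.83017 = 5.8302°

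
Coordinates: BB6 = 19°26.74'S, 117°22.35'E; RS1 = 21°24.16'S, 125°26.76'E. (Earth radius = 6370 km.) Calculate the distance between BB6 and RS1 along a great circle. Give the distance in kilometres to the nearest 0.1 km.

BB6: φ = -19.44567°, λ = +117.37250°
RS1: φ = -21.40267°, λ = +125.44600°
Δφ = -1.9570°,  Δλ = 8.0735°
a = sin²(Δφ/2) + cos φ₁ cos φ₂ sin²(Δλ/2) = 0.004642
c = 2·arcsin(√a) = 0.136375 rad = 7.8137°
d = R·c = 6370 × 0.136375 = 868.7 km

868.7 km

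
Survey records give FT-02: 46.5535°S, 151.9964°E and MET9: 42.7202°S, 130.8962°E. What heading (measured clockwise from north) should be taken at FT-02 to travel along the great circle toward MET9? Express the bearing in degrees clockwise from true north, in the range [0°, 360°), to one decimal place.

Δλ = -21.1002°
y = sin Δλ · cos φ₂ = -0.264483
x = cos φ₁ sin φ₂ − sin φ₁ cos φ₂ cos Δλ = 0.031091
θ = atan2(y, x) = -83.2953° → 276.7047° (mod 360°)

276.7°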